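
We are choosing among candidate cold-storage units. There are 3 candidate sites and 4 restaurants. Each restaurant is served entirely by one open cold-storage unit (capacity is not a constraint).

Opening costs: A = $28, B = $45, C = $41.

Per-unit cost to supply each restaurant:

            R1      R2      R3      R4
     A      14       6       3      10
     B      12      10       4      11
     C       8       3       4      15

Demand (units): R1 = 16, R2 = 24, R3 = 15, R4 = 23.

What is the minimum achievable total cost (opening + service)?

For any fixed open set, each restaurant goes to its cheapest open site; total = fixed + service.
{A, C}: R1→C 8·16=128, R2→C 3·24=72, R3→A 3·15=45, R4→A 10·23=230. Service 475; fixed 69; total 544.
{A, B, C}: R1→C 8·16=128, R2→C 3·24=72, R3→A 3·15=45, R4→A 10·23=230. Service 475; fixed 114; total 589.
{B, C}: service 513 + fixed 86 = 599
{A}: service 643 + fixed 28 = 671
No other subset beats 544.

Minimum total cost: 544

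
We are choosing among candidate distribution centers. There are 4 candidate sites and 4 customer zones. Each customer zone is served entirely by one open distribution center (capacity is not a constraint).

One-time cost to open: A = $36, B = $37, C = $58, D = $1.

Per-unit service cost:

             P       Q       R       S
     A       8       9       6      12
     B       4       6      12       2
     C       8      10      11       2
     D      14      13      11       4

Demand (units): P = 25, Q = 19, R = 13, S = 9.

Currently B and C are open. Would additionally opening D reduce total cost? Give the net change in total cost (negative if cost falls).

Current service cost with {B, C}: 375.
Adding D: each customer zone re-picks its cheapest; new service cost 375, saving 0.
Extra fixed cost: 1. Net change = 1 − 0 = 1.
(Totals: 470 → 471.)

No — net change +1 (cost rises by 1).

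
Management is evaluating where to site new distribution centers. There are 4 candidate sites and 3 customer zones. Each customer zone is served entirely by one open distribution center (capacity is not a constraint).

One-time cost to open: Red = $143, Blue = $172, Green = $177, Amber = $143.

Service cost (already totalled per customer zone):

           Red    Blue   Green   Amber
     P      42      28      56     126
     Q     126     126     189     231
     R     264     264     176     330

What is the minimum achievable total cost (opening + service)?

For any fixed open set, each customer zone goes to its cheapest open site; total = fixed + service.
{Red}: P→Red 42, Q→Red 126, R→Red 264. Service 432; fixed 143; total 575.
{Blue}: service 418 + fixed 172 = 590
{Green}: service 421 + fixed 177 = 598
{Red, Blue, Green, Amber}: P→Blue 28, Q→Red 126, R→Green 176. Service 330; fixed 635; total 965.
No other subset beats 575.

Minimum total cost: 575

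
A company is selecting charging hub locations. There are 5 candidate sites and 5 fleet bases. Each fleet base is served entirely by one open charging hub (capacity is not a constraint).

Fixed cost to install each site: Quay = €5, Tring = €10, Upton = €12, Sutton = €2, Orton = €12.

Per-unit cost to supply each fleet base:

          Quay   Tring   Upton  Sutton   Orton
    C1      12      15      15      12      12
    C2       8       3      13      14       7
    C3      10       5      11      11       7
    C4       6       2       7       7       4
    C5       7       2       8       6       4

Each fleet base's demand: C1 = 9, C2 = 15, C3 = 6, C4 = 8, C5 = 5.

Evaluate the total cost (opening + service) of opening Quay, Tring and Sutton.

Total cost: 226

Each fleet base is assigned to its cheapest site among the open ones.
{Quay, Tring, Sutton}: C1→Quay 12·9=108, C2→Tring 3·15=45, C3→Tring 5·6=30, C4→Tring 2·8=16, C5→Tring 2·5=10. Service 209; fixed 17; total 226.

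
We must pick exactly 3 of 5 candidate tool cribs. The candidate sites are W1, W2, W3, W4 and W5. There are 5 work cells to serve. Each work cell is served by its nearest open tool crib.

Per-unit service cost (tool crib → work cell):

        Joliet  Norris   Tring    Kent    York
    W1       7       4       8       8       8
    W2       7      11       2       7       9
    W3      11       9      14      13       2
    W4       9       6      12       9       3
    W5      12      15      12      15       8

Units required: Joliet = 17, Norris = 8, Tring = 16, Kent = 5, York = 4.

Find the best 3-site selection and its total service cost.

Choose W1, W2 and W3; total service cost 226.

With exactly 3 open, each work cell uses its cheapest among the chosen.
{W1, W2, W3}: Joliet→W1 7·17=119, Norris→W1 4·8=32, Tring→W2 2·16=32, Kent→W2 7·5=35, York→W3 2·4=8. Service cost 226.
{W1, W2, W4}: service cost 230
{W2, W3, W4}: service cost 242
Among all 10 size-3 choices, {W1, W2, W3} is lowest.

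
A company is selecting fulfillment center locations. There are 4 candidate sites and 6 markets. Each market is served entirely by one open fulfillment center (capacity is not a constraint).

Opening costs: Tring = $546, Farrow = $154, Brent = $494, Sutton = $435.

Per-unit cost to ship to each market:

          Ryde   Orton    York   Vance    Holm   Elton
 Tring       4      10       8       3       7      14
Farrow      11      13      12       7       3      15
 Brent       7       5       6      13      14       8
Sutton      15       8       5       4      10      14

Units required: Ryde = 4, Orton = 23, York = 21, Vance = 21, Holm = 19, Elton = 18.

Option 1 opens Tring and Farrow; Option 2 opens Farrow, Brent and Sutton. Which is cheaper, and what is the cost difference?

Option 1: {Tring, Farrow}: Ryde→Tring 4·4=16, Orton→Tring 10·23=230, York→Tring 8·21=168, Vance→Tring 3·21=63, Holm→Farrow 3·19=57, Elton→Tring 14·18=252. Service 786; fixed 700; total 1486.
Option 2: {Farrow, Brent, Sutton}: Ryde→Brent 7·4=28, Orton→Brent 5·23=115, York→Sutton 5·21=105, Vance→Sutton 4·21=84, Holm→Farrow 3·19=57, Elton→Brent 8·18=144. Service 533; fixed 1083; total 1616.
Difference: |1486 − 1616| = 130.

Option 1 is cheaper by 130.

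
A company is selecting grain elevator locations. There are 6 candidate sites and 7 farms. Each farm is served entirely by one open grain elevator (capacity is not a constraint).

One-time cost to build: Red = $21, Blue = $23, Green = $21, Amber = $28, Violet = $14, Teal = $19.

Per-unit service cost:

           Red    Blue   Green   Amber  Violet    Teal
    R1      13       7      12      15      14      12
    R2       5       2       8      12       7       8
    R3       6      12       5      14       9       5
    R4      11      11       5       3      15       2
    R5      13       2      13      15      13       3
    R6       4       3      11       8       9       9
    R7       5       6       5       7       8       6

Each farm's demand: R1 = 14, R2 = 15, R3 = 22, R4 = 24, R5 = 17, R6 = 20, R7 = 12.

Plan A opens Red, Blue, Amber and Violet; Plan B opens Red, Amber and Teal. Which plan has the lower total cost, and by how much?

Plan A: {Red, Blue, Amber, Violet}: R1→Blue 7·14=98, R2→Blue 2·15=30, R3→Red 6·22=132, R4→Amber 3·24=72, R5→Blue 2·17=34, R6→Blue 3·20=60, R7→Red 5·12=60. Service 486; fixed 86; total 572.
Plan B: {Red, Amber, Teal}: R1→Teal 12·14=168, R2→Red 5·15=75, R3→Teal 5·22=110, R4→Teal 2·24=48, R5→Teal 3·17=51, R6→Red 4·20=80, R7→Red 5·12=60. Service 592; fixed 68; total 660.
Difference: |572 − 660| = 88.

Plan A is cheaper by 88.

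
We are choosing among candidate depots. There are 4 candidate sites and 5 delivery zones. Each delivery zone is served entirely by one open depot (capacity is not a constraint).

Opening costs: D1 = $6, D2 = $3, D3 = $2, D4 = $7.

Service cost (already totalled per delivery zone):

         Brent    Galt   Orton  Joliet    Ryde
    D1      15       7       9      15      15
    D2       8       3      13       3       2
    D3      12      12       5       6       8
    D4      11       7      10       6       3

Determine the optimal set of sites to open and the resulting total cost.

For any fixed open set, each delivery zone goes to its cheapest open site; total = fixed + service.
{D2, D3}: Brent→D2 8, Galt→D2 3, Orton→D3 5, Joliet→D2 3, Ryde→D2 2. Service 21; fixed 5; total 26.
{D1, D2, D3}: service 21 + fixed 11 = 32
{D2}: service 29 + fixed 3 = 32
{D1, D2, D3, D4}: service 21 + fixed 18 = 39
No other subset beats 26.

Open D2 and D3; minimum total cost 26.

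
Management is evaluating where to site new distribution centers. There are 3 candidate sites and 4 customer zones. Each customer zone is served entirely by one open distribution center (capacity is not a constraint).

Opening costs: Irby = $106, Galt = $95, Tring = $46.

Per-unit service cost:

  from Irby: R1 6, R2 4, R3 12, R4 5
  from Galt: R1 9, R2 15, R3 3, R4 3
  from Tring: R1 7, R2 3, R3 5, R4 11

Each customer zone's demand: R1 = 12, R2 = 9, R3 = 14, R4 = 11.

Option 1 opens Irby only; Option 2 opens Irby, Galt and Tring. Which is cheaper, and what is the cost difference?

Option 1: {Irby}: R1→Irby 6·12=72, R2→Irby 4·9=36, R3→Irby 12·14=168, R4→Irby 5·11=55. Service 331; fixed 106; total 437.
Option 2: {Irby, Galt, Tring}: R1→Irby 6·12=72, R2→Tring 3·9=27, R3→Galt 3·14=42, R4→Galt 3·11=33. Service 174; fixed 247; total 421.
Difference: |437 − 421| = 16.

Option 2 is cheaper by 16.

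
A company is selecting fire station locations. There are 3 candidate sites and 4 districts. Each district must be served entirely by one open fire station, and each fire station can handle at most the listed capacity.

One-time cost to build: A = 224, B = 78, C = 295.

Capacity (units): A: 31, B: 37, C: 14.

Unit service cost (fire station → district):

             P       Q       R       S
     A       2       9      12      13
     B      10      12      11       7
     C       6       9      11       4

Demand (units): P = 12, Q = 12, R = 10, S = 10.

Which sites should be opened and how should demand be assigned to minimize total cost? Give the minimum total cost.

Minimum total cost: 614

Open {A, B}: P→A 2·12=24, Q→A 9·12=108, R→B 11·10=110, S→B 7·10=70.
Loads: A carries 24/31, B carries 20/37. Service 312; fixed 302; total 614.
Next best feasible plan costs 650.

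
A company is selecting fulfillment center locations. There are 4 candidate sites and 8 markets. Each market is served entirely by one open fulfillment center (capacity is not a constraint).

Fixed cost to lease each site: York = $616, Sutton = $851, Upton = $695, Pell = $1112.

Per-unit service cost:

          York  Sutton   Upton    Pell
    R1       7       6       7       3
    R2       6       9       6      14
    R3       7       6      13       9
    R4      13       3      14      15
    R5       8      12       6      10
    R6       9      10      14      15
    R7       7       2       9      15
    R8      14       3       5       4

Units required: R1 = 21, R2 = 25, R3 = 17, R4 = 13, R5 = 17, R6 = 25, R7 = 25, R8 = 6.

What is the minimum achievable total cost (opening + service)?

For any fixed open set, each market goes to its cheapest open site; total = fixed + service.
{York}: R1→York 7·21=147, R2→York 6·25=150, R3→York 7·17=119, R4→York 13·13=169, R5→York 8·17=136, R6→York 9·25=225, R7→York 7·25=175, R8→York 14·6=84. Service 1205; fixed 616; total 1821.
{Sutton}: service 1014 + fixed 851 = 1865
{Upton}: service 1407 + fixed 695 = 2102
{York, Sutton, Upton, Pell}: service 749 + fixed 3274 = 4023
No other subset beats 1821.

Minimum total cost: 1821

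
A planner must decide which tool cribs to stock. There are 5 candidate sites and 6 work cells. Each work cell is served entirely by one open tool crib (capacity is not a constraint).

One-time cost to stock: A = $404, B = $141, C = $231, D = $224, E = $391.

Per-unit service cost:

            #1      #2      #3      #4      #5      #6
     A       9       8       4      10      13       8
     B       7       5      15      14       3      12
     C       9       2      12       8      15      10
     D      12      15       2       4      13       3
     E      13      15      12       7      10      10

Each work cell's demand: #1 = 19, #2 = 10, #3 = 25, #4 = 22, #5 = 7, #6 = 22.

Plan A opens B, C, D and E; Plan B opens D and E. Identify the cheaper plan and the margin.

Plan B is cheaper by 98.

Plan A: {B, C, D, E}: #1→B 7·19=133, #2→C 2·10=20, #3→D 2·25=50, #4→D 4·22=88, #5→B 3·7=21, #6→D 3·22=66. Service 378; fixed 987; total 1365.
Plan B: {D, E}: #1→D 12·19=228, #2→D 15·10=150, #3→D 2·25=50, #4→D 4·22=88, #5→E 10·7=70, #6→D 3·22=66. Service 652; fixed 615; total 1267.
Difference: |1365 − 1267| = 98.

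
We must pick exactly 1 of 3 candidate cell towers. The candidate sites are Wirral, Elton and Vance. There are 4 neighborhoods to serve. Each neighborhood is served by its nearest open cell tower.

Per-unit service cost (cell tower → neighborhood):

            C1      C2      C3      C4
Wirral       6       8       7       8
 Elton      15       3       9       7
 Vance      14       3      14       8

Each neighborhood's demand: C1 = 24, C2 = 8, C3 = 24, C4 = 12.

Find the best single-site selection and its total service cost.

With exactly 1 open, each neighborhood uses its cheapest among the chosen.
{Wirral}: C1→Wirral 6·24=144, C2→Wirral 8·8=64, C3→Wirral 7·24=168, C4→Wirral 8·12=96. Service cost 472.
{Elton}: service cost 684
{Vance}: service cost 792
Among all 3 size-1 choices, {Wirral} is lowest.

Choose Wirral only; total service cost 472.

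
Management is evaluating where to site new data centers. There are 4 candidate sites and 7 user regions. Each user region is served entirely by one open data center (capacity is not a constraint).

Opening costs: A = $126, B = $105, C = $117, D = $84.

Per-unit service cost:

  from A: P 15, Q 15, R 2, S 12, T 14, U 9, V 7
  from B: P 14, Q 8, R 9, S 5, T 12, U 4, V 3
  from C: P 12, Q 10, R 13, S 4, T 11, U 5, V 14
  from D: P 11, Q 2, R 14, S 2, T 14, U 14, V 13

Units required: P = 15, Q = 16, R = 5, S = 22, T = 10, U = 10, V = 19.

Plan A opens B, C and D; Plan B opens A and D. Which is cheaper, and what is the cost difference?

Plan A: {B, C, D}: P→D 11·15=165, Q→D 2·16=32, R→B 9·5=45, S→D 2·22=44, T→C 11·10=110, U→B 4·10=40, V→B 3·19=57. Service 493; fixed 306; total 799.
Plan B: {A, D}: P→D 11·15=165, Q→D 2·16=32, R→A 2·5=10, S→D 2·22=44, T→A 14·10=140, U→A 9·10=90, V→A 7·19=133. Service 614; fixed 210; total 824.
Difference: |799 − 824| = 25.

Plan A is cheaper by 25.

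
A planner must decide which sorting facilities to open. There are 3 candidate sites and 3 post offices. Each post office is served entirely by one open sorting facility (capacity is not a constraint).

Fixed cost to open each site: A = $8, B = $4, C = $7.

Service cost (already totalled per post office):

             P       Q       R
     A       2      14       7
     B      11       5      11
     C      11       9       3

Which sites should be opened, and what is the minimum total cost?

Open A and B; minimum total cost 26.

For any fixed open set, each post office goes to its cheapest open site; total = fixed + service.
{A, B}: P→A 2, Q→B 5, R→A 7. Service 14; fixed 12; total 26.
{A, B, C}: P→A 2, Q→B 5, R→C 3. Service 10; fixed 19; total 29.
{A, C}: service 14 + fixed 15 = 29
{B}: P→B 11, Q→B 5, R→B 11. Service 27; fixed 4; total 31.
(All 7 nonempty subsets were checked; A and B is lowest.)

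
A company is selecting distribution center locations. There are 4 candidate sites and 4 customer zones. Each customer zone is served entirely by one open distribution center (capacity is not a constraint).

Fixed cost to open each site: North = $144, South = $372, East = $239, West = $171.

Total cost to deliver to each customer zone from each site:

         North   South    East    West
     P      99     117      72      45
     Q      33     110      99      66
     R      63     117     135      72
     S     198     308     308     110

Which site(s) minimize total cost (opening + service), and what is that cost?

Open West only; minimum total cost 464.

For any fixed open set, each customer zone goes to its cheapest open site; total = fixed + service.
{West}: P→West 45, Q→West 66, R→West 72, S→West 110. Service 293; fixed 171; total 464.
{North}: P→North 99, Q→North 33, R→North 63, S→North 198. Service 393; fixed 144; total 537.
{North, West}: service 251 + fixed 315 = 566
{North, South, East, West}: P→West 45, Q→North 33, R→North 63, S→West 110. Service 251; fixed 926; total 1177.
No other subset beats 464.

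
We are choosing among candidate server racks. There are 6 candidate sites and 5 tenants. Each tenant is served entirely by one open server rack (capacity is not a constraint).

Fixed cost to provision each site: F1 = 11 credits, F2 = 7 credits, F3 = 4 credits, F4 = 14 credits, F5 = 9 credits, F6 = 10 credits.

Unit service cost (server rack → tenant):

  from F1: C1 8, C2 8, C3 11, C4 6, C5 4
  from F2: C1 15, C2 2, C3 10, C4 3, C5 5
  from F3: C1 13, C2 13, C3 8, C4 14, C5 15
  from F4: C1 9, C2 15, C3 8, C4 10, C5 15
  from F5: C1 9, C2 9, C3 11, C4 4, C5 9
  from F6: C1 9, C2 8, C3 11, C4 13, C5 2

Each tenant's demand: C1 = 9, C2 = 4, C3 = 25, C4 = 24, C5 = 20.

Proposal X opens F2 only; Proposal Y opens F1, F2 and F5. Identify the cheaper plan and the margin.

Proposal Y is cheaper by 63.

Proposal X: {F2}: C1→F2 15·9=135, C2→F2 2·4=8, C3→F2 10·25=250, C4→F2 3·24=72, C5→F2 5·20=100. Service 565; fixed 7; total 572.
Proposal Y: {F1, F2, F5}: C1→F1 8·9=72, C2→F2 2·4=8, C3→F2 10·25=250, C4→F2 3·24=72, C5→F1 4·20=80. Service 482; fixed 27; total 509.
Difference: |572 − 509| = 63.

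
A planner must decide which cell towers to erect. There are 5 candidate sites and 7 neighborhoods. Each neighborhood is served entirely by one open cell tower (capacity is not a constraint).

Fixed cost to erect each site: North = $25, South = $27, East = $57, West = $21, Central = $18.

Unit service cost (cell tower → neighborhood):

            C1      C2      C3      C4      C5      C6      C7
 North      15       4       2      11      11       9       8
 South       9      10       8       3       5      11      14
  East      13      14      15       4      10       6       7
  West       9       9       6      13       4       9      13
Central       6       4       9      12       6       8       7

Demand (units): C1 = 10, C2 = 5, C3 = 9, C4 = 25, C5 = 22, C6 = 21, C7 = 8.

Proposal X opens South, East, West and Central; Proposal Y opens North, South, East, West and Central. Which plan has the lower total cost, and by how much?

Proposal Y is cheaper by 11.

Proposal X: {South, East, West, Central}: C1→Central 6·10=60, C2→Central 4·5=20, C3→West 6·9=54, C4→South 3·25=75, C5→West 4·22=88, C6→East 6·21=126, C7→East 7·8=56. Service 479; fixed 123; total 602.
Proposal Y: {North, South, East, West, Central}: C1→Central 6·10=60, C2→North 4·5=20, C3→North 2·9=18, C4→South 3·25=75, C5→West 4·22=88, C6→East 6·21=126, C7→East 7·8=56. Service 443; fixed 148; total 591.
Difference: |602 − 591| = 11.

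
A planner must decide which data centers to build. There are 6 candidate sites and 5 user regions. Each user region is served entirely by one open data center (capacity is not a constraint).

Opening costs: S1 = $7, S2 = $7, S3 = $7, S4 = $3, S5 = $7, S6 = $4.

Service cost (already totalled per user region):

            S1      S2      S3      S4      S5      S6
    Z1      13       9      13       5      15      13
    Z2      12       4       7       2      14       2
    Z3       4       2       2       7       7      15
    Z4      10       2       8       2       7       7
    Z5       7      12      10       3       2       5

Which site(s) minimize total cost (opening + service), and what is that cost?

For any fixed open set, each user region goes to its cheapest open site; total = fixed + service.
{S4}: Z1→S4 5, Z2→S4 2, Z3→S4 7, Z4→S4 2, Z5→S4 3. Service 19; fixed 3; total 22.
{S2, S4}: Z1→S4 5, Z2→S4 2, Z3→S2 2, Z4→S2 2, Z5→S4 3. Service 14; fixed 10; total 24.
{S3, S4}: service 14 + fixed 10 = 24
{S1, S2, S3, S4, S5, S6}: service 13 + fixed 35 = 48
No other subset beats 22.

Open S4 only; minimum total cost 22.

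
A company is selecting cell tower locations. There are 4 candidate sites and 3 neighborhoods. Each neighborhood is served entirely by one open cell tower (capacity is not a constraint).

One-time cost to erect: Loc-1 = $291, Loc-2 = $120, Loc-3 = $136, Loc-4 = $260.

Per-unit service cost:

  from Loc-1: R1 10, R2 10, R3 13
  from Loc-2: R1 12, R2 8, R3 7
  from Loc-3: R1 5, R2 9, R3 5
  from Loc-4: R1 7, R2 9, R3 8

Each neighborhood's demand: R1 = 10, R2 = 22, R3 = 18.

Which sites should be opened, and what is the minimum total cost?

For any fixed open set, each neighborhood goes to its cheapest open site; total = fixed + service.
{Loc-3}: R1→Loc-3 5·10=50, R2→Loc-3 9·22=198, R3→Loc-3 5·18=90. Service 338; fixed 136; total 474.
{Loc-2}: service 422 + fixed 120 = 542
{Loc-2, Loc-3}: service 316 + fixed 256 = 572
{Loc-1, Loc-2, Loc-3, Loc-4}: service 316 + fixed 807 = 1123
(All 15 nonempty subsets were checked; Loc-3 only is lowest.)

Open Loc-3 only; minimum total cost 474.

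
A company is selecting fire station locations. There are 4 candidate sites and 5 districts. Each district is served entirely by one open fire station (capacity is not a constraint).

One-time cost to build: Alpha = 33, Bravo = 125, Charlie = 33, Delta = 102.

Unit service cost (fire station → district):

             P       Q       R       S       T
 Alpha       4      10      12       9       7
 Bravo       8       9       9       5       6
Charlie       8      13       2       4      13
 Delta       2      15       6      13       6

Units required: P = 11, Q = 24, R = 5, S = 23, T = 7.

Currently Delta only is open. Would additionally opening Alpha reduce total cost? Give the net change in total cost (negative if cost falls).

Current service cost with {Delta}: 753.
Adding Alpha: each district re-picks its cheapest; new service cost 541, saving 212.
Extra fixed cost: 33. Net change = 33 − 212 = -179.
(Totals: 855 → 676.)

Yes — net change −179 (cost falls by 179).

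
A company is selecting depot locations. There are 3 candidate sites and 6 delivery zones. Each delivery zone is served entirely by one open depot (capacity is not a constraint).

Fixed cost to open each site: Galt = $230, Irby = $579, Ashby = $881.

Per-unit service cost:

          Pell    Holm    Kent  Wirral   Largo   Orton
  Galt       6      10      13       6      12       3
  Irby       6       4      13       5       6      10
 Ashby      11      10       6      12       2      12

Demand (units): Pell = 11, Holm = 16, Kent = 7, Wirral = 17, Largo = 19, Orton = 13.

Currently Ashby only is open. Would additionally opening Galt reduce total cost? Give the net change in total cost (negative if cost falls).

Current service cost with {Ashby}: 721.
Adding Galt: each delivery zone re-picks its cheapest; new service cost 447, saving 274.
Extra fixed cost: 230. Net change = 230 − 274 = -44.
(Totals: 1602 → 1558.)

Yes — net change −44 (cost falls by 44).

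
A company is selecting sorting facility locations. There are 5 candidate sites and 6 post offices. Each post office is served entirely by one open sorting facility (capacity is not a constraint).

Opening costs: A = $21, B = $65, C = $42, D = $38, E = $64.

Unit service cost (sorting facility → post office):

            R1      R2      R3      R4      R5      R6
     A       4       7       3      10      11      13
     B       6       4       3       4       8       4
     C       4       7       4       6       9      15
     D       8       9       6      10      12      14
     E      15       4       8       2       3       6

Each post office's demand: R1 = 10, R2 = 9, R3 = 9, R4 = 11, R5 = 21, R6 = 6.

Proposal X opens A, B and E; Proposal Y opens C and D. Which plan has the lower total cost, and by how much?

Proposal X is cheaper by 196.

Proposal X: {A, B, E}: R1→A 4·10=40, R2→B 4·9=36, R3→A 3·9=27, R4→E 2·11=22, R5→E 3·21=63, R6→B 4·6=24. Service 212; fixed 150; total 362.
Proposal Y: {C, D}: R1→C 4·10=40, R2→C 7·9=63, R3→C 4·9=36, R4→C 6·11=66, R5→C 9·21=189, R6→D 14·6=84. Service 478; fixed 80; total 558.
Difference: |362 − 558| = 196.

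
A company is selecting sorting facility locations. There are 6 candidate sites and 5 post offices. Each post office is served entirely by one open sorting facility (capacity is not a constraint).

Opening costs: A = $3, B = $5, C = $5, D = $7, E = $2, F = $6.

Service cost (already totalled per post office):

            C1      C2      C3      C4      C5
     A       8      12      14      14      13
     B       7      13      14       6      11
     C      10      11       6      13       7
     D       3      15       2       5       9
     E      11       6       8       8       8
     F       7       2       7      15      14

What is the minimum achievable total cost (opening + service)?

Minimum total cost: 33

For any fixed open set, each post office goes to its cheapest open site; total = fixed + service.
{D, E}: C1→D 3, C2→E 6, C3→D 2, C4→D 5, C5→E 8. Service 24; fixed 9; total 33.
{D, F}: service 21 + fixed 13 = 34
{D, E, F}: C1→D 3, C2→F 2, C3→D 2, C4→D 5, C5→E 8. Service 20; fixed 15; total 35.
{A, B, C, D, E, F}: C1→D 3, C2→F 2, C3→D 2, C4→D 5, C5→C 7. Service 19; fixed 28; total 47.
No other subset beats 33.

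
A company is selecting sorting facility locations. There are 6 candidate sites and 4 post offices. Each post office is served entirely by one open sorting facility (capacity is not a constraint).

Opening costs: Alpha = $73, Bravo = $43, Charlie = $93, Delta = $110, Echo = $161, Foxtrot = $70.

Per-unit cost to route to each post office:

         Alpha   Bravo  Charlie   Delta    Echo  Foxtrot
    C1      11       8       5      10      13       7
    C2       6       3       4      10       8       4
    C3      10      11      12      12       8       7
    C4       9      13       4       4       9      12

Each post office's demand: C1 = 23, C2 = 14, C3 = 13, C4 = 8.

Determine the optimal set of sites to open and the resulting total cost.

Open Charlie only; minimum total cost 452.

For any fixed open set, each post office goes to its cheapest open site; total = fixed + service.
{Charlie}: C1→Charlie 5·23=115, C2→Charlie 4·14=56, C3→Charlie 12·13=156, C4→Charlie 4·8=32. Service 359; fixed 93; total 452.
{Charlie, Foxtrot}: service 294 + fixed 163 = 457
{Bravo, Charlie}: C1→Charlie 5·23=115, C2→Bravo 3·14=42, C3→Bravo 11·13=143, C4→Charlie 4·8=32. Service 332; fixed 136; total 468.
{Alpha, Bravo, Charlie, Delta, Echo, Foxtrot}: service 280 + fixed 550 = 830
No other subset beats 452.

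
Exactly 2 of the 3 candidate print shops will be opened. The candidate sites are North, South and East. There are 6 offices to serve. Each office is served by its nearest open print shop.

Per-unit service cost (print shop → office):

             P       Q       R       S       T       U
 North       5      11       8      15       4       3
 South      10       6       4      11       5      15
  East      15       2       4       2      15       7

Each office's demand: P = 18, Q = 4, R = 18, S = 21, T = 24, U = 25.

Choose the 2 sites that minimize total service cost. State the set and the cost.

With exactly 2 open, each office uses its cheapest among the chosen.
{North, East}: P→North 5·18=90, Q→East 2·4=8, R→East 4·18=72, S→East 2·21=42, T→North 4·24=96, U→North 3·25=75. Service cost 383.
{North, South}: service cost 588
{South, East}: service cost 597
Among all 3 size-2 choices, {North, East} is lowest.

Choose North and East; total service cost 383.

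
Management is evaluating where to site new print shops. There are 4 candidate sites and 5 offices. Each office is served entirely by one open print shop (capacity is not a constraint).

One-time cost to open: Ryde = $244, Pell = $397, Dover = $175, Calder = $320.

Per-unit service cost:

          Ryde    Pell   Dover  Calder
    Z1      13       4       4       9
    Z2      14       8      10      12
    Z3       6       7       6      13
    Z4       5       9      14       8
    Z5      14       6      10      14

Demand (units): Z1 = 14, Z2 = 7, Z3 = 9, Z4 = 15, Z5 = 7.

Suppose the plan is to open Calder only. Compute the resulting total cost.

Total cost: 865

Each office is assigned to its cheapest site among the open ones.
{Calder}: Z1→Calder 9·14=126, Z2→Calder 12·7=84, Z3→Calder 13·9=117, Z4→Calder 8·15=120, Z5→Calder 14·7=98. Service 545; fixed 320; total 865.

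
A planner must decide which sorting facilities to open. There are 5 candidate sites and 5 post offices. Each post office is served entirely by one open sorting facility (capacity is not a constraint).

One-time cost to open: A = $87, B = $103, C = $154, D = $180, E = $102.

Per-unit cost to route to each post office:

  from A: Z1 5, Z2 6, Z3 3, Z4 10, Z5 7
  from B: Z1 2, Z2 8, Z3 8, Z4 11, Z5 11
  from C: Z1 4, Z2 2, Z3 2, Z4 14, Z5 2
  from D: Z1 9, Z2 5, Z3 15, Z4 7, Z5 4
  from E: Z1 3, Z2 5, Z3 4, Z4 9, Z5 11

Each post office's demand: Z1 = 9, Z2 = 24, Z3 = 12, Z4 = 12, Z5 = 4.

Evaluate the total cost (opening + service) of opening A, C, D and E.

Total cost: 714

Each post office is assigned to its cheapest site among the open ones.
{A, C, D, E}: Z1→E 3·9=27, Z2→C 2·24=48, Z3→C 2·12=24, Z4→D 7·12=84, Z5→C 2·4=8. Service 191; fixed 523; total 714.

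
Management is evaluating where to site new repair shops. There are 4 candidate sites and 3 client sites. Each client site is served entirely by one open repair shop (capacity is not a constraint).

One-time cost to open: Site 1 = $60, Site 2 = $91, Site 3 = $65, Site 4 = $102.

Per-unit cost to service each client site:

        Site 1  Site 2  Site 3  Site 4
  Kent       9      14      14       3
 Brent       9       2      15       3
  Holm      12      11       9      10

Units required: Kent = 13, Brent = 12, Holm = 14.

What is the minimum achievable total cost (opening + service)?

Minimum total cost: 317

For any fixed open set, each client site goes to its cheapest open site; total = fixed + service.
{Site 4}: Kent→Site 4 3·13=39, Brent→Site 4 3·12=36, Holm→Site 4 10·14=140. Service 215; fixed 102; total 317.
{Site 3, Site 4}: service 201 + fixed 167 = 368
{Site 1, Site 4}: service 215 + fixed 162 = 377
{Site 1, Site 2, Site 3, Site 4}: Kent→Site 4 3·13=39, Brent→Site 2 2·12=24, Holm→Site 3 9·14=126. Service 189; fixed 318; total 507.
No other subset beats 317.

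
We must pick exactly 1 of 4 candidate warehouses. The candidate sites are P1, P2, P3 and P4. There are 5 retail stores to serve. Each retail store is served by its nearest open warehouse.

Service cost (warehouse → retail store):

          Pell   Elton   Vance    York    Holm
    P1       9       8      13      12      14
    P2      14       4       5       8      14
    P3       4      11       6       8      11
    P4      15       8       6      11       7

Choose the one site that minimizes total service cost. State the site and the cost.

With exactly 1 open, each retail store uses its cheapest among the chosen.
{P3}: Pell→P3 4, Elton→P3 11, Vance→P3 6, York→P3 8, Holm→P3 11. Service cost 40.
{P2}: service cost 45
{P4}: service cost 47
Among all 4 size-1 choices, {P3} is lowest.

Choose P3 only; total service cost 40.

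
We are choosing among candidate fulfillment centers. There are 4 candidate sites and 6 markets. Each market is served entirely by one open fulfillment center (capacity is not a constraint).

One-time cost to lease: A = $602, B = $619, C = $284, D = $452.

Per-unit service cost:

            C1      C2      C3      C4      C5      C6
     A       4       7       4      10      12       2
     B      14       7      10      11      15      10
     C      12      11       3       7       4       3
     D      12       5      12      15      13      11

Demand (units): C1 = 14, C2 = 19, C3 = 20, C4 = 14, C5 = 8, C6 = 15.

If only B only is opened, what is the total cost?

Total cost: 1572

Each market is assigned to its cheapest site among the open ones.
{B}: C1→B 14·14=196, C2→B 7·19=133, C3→B 10·20=200, C4→B 11·14=154, C5→B 15·8=120, C6→B 10·15=150. Service 953; fixed 619; total 1572.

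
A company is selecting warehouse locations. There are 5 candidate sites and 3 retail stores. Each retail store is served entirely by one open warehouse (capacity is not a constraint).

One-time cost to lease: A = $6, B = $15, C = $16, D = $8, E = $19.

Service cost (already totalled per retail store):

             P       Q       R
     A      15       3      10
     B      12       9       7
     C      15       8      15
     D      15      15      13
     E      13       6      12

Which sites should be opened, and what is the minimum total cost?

For any fixed open set, each retail store goes to its cheapest open site; total = fixed + service.
{A}: P→A 15, Q→A 3, R→A 10. Service 28; fixed 6; total 34.
{A, D}: service 28 + fixed 14 = 42
{A, B}: service 22 + fixed 21 = 43
{A, B, C, D, E}: service 22 + fixed 64 = 86
No other subset beats 34.

Open A only; minimum total cost 34.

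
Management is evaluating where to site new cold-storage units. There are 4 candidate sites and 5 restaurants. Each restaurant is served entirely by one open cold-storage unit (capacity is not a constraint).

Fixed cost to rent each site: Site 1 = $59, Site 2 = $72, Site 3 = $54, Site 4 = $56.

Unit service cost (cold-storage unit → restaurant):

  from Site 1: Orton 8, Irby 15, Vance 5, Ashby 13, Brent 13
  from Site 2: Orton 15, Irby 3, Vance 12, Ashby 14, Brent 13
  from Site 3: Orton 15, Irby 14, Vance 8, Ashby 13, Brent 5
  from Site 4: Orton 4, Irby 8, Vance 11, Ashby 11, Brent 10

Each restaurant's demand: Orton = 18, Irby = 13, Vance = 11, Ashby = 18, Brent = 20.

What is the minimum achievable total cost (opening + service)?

For any fixed open set, each restaurant goes to its cheapest open site; total = fixed + service.
{Site 3, Site 4}: Orton→Site 4 4·18=72, Irby→Site 4 8·13=104, Vance→Site 3 8·11=88, Ashby→Site 4 11·18=198, Brent→Site 3 5·20=100. Service 562; fixed 110; total 672.
{Site 2, Site 3, Site 4}: service 497 + fixed 182 = 679
{Site 1, Site 3, Site 4}: service 529 + fixed 169 = 698
{Site 1, Site 2, Site 3, Site 4}: service 464 + fixed 241 = 705
No other subset beats 672.

Minimum total cost: 672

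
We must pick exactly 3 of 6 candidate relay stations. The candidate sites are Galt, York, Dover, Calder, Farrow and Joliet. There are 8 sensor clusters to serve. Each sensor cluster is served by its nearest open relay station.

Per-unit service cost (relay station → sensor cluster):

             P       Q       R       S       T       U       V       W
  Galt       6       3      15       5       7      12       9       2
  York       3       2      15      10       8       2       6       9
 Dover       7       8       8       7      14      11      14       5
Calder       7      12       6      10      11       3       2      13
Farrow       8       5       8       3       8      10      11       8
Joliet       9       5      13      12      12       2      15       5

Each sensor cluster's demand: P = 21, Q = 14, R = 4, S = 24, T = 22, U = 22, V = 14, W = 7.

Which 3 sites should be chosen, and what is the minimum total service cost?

With exactly 3 open, each sensor cluster uses its cheapest among the chosen.
{Galt, York, Calder}: P→York 3·21=63, Q→York 2·14=28, R→Calder 6·4=24, S→Galt 5·24=120, T→Galt 7·22=154, U→York 2·22=44, V→Calder 2·14=28, W→Galt 2·7=14. Service cost 475.
{Galt, York, Farrow}: service cost 491
{York, Calder, Farrow}: service cost 491
Among all 20 size-3 choices, {Galt, York, Calder} is lowest.

Choose Galt, York and Calder; total service cost 475.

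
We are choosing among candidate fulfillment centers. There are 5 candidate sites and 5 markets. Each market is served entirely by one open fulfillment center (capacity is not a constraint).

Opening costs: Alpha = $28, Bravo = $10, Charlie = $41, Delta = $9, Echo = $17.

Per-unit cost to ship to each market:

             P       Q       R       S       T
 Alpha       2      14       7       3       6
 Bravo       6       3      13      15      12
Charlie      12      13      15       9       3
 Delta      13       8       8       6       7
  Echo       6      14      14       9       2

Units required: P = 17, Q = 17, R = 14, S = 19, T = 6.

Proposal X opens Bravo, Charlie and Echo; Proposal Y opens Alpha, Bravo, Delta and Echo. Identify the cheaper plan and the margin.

Proposal X: {Bravo, Charlie, Echo}: P→Bravo 6·17=102, Q→Bravo 3·17=51, R→Bravo 13·14=182, S→Charlie 9·19=171, T→Echo 2·6=12. Service 518; fixed 68; total 586.
Proposal Y: {Alpha, Bravo, Delta, Echo}: P→Alpha 2·17=34, Q→Bravo 3·17=51, R→Alpha 7·14=98, S→Alpha 3·19=57, T→Echo 2·6=12. Service 252; fixed 64; total 316.
Difference: |586 − 316| = 270.

Proposal Y is cheaper by 270.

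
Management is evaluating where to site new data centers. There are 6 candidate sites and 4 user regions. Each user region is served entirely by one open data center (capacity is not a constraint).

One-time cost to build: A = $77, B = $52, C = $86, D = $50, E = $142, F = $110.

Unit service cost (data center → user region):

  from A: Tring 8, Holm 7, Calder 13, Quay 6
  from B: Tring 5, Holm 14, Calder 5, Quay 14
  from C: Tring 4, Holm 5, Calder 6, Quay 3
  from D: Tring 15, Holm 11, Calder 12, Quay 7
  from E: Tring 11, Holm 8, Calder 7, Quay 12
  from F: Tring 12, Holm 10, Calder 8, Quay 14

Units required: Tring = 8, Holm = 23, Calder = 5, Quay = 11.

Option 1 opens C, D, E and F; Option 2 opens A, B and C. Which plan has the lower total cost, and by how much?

Option 1: {C, D, E, F}: Tring→C 4·8=32, Holm→C 5·23=115, Calder→C 6·5=30, Quay→C 3·11=33. Service 210; fixed 388; total 598.
Option 2: {A, B, C}: Tring→C 4·8=32, Holm→C 5·23=115, Calder→B 5·5=25, Quay→C 3·11=33. Service 205; fixed 215; total 420.
Difference: |598 − 420| = 178.

Option 2 is cheaper by 178.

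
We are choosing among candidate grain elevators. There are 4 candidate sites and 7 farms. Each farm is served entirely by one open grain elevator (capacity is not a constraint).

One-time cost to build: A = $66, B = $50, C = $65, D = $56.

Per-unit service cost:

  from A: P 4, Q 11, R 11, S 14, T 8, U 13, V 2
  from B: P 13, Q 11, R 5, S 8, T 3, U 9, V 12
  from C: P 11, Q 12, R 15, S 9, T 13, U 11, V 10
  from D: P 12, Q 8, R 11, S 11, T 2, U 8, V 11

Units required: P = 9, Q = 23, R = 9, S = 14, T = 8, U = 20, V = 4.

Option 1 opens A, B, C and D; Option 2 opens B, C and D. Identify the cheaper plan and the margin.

Option 1 is cheaper by 29.

Option 1: {A, B, C, D}: P→A 4·9=36, Q→D 8·23=184, R→B 5·9=45, S→B 8·14=112, T→D 2·8=16, U→D 8·20=160, V→A 2·4=8. Service 561; fixed 237; total 798.
Option 2: {B, C, D}: P→C 11·9=99, Q→D 8·23=184, R→B 5·9=45, S→B 8·14=112, T→D 2·8=16, U→D 8·20=160, V→C 10·4=40. Service 656; fixed 171; total 827.
Difference: |798 − 827| = 29.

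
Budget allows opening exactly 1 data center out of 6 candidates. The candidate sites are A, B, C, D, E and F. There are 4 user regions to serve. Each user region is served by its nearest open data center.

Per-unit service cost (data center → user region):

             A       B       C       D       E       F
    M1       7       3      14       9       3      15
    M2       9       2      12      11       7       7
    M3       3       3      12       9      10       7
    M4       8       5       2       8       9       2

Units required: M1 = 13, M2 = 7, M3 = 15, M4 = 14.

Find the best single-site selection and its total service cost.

With exactly 1 open, each user region uses its cheapest among the chosen.
{B}: M1→B 3·13=39, M2→B 2·7=14, M3→B 3·15=45, M4→B 5·14=70. Service cost 168.
{A}: service cost 311
{E}: service cost 364
Among all 6 size-1 choices, {B} is lowest.

Choose B only; total service cost 168.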